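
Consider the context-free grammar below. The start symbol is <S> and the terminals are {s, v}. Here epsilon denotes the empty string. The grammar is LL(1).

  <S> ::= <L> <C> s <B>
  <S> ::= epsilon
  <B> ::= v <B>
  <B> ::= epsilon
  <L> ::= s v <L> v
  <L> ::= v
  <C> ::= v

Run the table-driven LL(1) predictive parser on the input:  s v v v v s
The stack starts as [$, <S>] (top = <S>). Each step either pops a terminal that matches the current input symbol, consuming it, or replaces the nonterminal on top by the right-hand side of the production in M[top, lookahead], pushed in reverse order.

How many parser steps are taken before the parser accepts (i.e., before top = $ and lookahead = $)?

      Stack                  Input          Action
   1  $ <S>                  s v v v v s $  expand <S> ::= <L> <C> s <B>
   2  $ <B> s <C> <L>        s v v v v s $  expand <L> ::= s v <L> v
   3  $ <B> s <C> v <L> v s  s v v v v s $  match s
   4  $ <B> s <C> v <L> v    v v v v s $    match v
   5  $ <B> s <C> v <L>      v v v s $      expand <L> ::= v
   6  $ <B> s <C> v v        v v v s $      match v
   7  $ <B> s <C> v          v v s $        match v
   8  $ <B> s <C>            v s $          expand <C> ::= v
   9  $ <B> s v              v s $          match v
  10  $ <B> s                s $            match s
  11  $ <B>                  $              expand <B> ::= epsilon
Accept reached after 11 steps.

11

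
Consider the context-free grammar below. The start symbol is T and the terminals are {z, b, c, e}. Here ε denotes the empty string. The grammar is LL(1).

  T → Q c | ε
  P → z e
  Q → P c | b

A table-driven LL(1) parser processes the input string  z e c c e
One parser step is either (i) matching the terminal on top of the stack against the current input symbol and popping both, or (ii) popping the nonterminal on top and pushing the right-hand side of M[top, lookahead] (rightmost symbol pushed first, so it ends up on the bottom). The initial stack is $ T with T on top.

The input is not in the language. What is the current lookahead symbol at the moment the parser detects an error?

step 1: stack=$ T  input=z e c c e $  — expand T → Q c
step 2: stack=$ c Q  input=z e c c e $  — expand Q → P c
step 3: stack=$ c c P  input=z e c c e $  — expand P → z e
step 4: stack=$ c c e z  input=z e c c e $  — match z
step 5: stack=$ c c e  input=e c c e $  — match e
step 6: stack=$ c c  input=c c e $  — match c
step 7: stack=$ c  input=c e $  — match c
step 8: stack=$  input=e $  — error: stack empty but input remains

e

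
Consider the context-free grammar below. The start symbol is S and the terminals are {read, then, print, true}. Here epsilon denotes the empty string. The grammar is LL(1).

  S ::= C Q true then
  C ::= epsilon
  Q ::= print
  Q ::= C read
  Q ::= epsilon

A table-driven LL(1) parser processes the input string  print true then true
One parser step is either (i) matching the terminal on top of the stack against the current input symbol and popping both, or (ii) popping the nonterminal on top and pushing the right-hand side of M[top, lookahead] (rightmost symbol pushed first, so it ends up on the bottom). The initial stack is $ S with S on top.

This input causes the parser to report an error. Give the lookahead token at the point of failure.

true

step 1: stack=$ S  input=print true then true $  — expand S ::= C Q true then
step 2: stack=$ then true Q C  input=print true then true $  — expand C ::= epsilon
step 3: stack=$ then true Q  input=print true then true $  — expand Q ::= print
step 4: stack=$ then true print  input=print true then true $  — match print
step 5: stack=$ then true  input=true then true $  — match true
step 6: stack=$ then  input=then true $  — match then
step 7: stack=$  input=true $  — error: stack empty but input remains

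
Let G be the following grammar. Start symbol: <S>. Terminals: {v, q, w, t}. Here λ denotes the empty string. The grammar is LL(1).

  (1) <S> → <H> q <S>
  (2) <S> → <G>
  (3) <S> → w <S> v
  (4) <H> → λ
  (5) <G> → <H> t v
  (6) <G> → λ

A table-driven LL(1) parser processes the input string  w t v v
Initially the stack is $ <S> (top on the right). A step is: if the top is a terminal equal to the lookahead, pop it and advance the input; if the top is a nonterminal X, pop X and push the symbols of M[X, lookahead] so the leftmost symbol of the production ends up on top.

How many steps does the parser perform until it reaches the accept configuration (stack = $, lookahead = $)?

step 1: stack=$ <S>  input=w t v v $  — expand <S> → w <S> v
step 2: stack=$ v <S> w  input=w t v v $  — match w
step 3: stack=$ v <S>  input=t v v $  — expand <S> → <G>
step 4: stack=$ v <G>  input=t v v $  — expand <G> → <H> t v
step 5: stack=$ v v t <H>  input=t v v $  — expand <H> → λ
step 6: stack=$ v v t  input=t v v $  — match t
step 7: stack=$ v v  input=v v $  — match v
step 8: stack=$ v  input=v $  — match v
Accept reached after 8 steps.

8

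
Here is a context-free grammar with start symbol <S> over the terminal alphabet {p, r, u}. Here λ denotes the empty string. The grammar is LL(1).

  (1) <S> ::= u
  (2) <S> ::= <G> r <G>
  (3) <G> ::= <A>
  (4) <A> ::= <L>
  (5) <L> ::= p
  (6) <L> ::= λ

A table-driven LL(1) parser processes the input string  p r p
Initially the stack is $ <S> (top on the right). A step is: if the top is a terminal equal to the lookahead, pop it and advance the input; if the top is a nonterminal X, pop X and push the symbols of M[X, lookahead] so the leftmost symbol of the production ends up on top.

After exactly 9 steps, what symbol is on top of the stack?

p

step 1: stack=$ <S>  input=p r p $  — expand <S> ::= <G> r <G>
step 2: stack=$ <G> r <G>  input=p r p $  — expand <G> ::= <A>
step 3: stack=$ <G> r <A>  input=p r p $  — expand <A> ::= <L>
step 4: stack=$ <G> r <L>  input=p r p $  — expand <L> ::= p
step 5: stack=$ <G> r p  input=p r p $  — match p
step 6: stack=$ <G> r  input=r p $  — match r
step 7: stack=$ <G>  input=p $  — expand <G> ::= <A>
step 8: stack=$ <A>  input=p $  — expand <A> ::= <L>
step 9: stack=$ <L>  input=p $  — expand <L> ::= p
Stack after step 9: $ p (top = p).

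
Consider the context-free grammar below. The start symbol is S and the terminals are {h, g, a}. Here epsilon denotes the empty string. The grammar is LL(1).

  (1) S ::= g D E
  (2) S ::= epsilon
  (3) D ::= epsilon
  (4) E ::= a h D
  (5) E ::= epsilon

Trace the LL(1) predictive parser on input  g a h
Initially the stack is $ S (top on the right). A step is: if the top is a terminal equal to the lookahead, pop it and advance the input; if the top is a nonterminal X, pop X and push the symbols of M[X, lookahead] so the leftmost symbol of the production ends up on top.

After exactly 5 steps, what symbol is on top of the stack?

     Stack    Input    Action
  1  $ S      g a h $  expand S ::= g D E
  2  $ E D g  g a h $  match g
  3  $ E D    a h $    expand D ::= epsilon
  4  $ E      a h $    expand E ::= a h D
  5  $ D h a  a h $    match a
Stack after step 5: $ D h (top = h).

h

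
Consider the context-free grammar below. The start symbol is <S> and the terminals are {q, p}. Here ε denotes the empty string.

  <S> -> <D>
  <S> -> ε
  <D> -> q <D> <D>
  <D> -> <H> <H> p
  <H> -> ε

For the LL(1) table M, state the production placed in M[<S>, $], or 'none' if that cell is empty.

<S> -> ε

FIRST(<H>) = {ε}
FIRST(<D>) = {p, q}  (via <H> <H> p)
FIRST(<S>) = {ε, p, q}  (via <D>)
FOLLOW(<S>) includes $ since <S> is the start symbol.
FOLLOW(<S>): <S> appears on no right-hand side. Thus FOLLOW(<S>) = {$}.
For <S> -> <D>: FIRST(<D>) = {p, q}, so it goes in M[<S>, t] for t ∈ {p, q}.
For <S> -> ε: FIRST(ε) = {ε}, so it goes in M[<S>, t] for t ∈ {}; since ε ∈ FIRST, also for every t ∈ FOLLOW(<S>) = {$}.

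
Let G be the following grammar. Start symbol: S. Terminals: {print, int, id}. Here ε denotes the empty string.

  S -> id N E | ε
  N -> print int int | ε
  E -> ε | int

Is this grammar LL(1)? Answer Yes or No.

Yes

FIRST(S) = {ε, id}
FIRST(N) = {ε, print}
FIRST(E) = {ε, int}
FOLLOW(S) = {$}
FOLLOW(N) = {$, int}
FOLLOW(E) = {$}
Each cell of M receives at most one production.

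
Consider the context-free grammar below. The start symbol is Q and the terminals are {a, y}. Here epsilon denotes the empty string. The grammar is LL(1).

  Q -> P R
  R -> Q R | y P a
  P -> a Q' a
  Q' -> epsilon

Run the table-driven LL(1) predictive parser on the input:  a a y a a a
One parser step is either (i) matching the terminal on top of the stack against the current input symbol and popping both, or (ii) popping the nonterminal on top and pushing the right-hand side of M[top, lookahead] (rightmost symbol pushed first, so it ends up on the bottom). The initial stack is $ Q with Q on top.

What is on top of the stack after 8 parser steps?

a

     Stack       Input          Action
  1  $ Q         a a y a a a $  expand Q -> P R
  2  $ R P       a a y a a a $  expand P -> a Q' a
  3  $ R a Q' a  a a y a a a $  match a
  4  $ R a Q'    a y a a a $    expand Q' -> epsilon
  5  $ R a       a y a a a $    match a
  6  $ R         y a a a $      expand R -> y P a
  7  $ a P y     y a a a $      match y
  8  $ a P       a a a $        expand P -> a Q' a
Stack after step 8: $ a a Q' a (top = a).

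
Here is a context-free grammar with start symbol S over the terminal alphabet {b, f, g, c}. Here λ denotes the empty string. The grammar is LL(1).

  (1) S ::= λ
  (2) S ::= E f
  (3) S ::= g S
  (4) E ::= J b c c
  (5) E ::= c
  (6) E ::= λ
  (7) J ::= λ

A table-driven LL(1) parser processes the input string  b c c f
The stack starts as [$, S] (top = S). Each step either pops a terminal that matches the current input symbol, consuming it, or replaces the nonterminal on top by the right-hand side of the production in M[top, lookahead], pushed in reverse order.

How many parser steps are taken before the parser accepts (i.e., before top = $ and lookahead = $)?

     Stack        Input      Action
  1  $ S          b c c f $  expand S ::= E f
  2  $ f E        b c c f $  expand E ::= J b c c
  3  $ f c c b J  b c c f $  expand J ::= λ
  4  $ f c c b    b c c f $  match b
  5  $ f c c      c c f $    match c
  6  $ f c        c f $      match c
  7  $ f          f $        match f
Accept reached after 7 steps.

7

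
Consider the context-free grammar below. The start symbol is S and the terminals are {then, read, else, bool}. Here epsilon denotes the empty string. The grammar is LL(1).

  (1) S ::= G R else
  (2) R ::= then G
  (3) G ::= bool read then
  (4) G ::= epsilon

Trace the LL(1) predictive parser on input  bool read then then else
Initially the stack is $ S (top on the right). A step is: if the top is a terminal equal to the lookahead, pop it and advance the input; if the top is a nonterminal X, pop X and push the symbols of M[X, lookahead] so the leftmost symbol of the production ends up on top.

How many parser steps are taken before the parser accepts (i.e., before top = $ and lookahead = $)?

9

step 1: stack=$ S  input=bool read then then else $  — expand S ::= G R else
step 2: stack=$ else R G  input=bool read then then else $  — expand G ::= bool read then
step 3: stack=$ else R then read bool  input=bool read then then else $  — match bool
step 4: stack=$ else R then read  input=read then then else $  — match read
step 5: stack=$ else R then  input=then then else $  — match then
step 6: stack=$ else R  input=then else $  — expand R ::= then G
step 7: stack=$ else G then  input=then else $  — match then
step 8: stack=$ else G  input=else $  — expand G ::= epsilon
step 9: stack=$ else  input=else $  — match else
Accept reached after 9 steps.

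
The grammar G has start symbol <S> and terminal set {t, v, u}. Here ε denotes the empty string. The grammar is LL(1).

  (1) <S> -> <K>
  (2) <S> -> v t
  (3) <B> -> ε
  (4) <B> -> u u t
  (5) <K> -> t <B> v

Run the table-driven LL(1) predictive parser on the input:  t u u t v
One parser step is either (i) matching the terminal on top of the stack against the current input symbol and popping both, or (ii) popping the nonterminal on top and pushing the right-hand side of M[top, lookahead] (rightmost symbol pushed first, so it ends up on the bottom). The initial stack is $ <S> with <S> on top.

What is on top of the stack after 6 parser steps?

t

     Stack      Input        Action
  1  $ <S>      t u u t v $  expand <S> -> <K>
  2  $ <K>      t u u t v $  expand <K> -> t <B> v
  3  $ v <B> t  t u u t v $  match t
  4  $ v <B>    u u t v $    expand <B> -> u u t
  5  $ v t u u  u u t v $    match u
  6  $ v t u    u t v $      match u
Stack after step 6: $ v t (top = t).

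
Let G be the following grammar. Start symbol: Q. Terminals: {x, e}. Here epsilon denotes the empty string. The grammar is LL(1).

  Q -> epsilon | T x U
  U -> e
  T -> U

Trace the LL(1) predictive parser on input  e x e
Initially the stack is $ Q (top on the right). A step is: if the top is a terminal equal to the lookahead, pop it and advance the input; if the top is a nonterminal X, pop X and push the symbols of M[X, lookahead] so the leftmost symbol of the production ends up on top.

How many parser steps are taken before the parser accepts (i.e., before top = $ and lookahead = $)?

7

step 1: stack=$ Q  input=e x e $  — expand Q -> T x U
step 2: stack=$ U x T  input=e x e $  — expand T -> U
step 3: stack=$ U x U  input=e x e $  — expand U -> e
step 4: stack=$ U x e  input=e x e $  — match e
step 5: stack=$ U x  input=x e $  — match x
step 6: stack=$ U  input=e $  — expand U -> e
step 7: stack=$ e  input=e $  — match e
Accept reached after 7 steps.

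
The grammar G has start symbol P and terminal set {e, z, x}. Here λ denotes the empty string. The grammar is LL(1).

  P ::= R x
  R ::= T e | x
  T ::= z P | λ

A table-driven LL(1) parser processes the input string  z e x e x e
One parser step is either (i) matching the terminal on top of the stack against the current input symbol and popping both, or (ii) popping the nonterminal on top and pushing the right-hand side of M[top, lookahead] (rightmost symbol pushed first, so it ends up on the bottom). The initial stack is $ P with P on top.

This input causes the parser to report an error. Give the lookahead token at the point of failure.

e

step 1: stack=$ P  input=z e x e x e $  — expand P ::= R x
step 2: stack=$ x R  input=z e x e x e $  — expand R ::= T e
step 3: stack=$ x e T  input=z e x e x e $  — expand T ::= z P
step 4: stack=$ x e P z  input=z e x e x e $  — match z
step 5: stack=$ x e P  input=e x e x e $  — expand P ::= R x
step 6: stack=$ x e x R  input=e x e x e $  — expand R ::= T e
step 7: stack=$ x e x e T  input=e x e x e $  — expand T ::= λ
step 8: stack=$ x e x e  input=e x e x e $  — match e
step 9: stack=$ x e x  input=x e x e $  — match x
step 10: stack=$ x e  input=e x e $  — match e
step 11: stack=$ x  input=x e $  — match x
step 12: stack=$  input=e $  — error: stack empty but input remains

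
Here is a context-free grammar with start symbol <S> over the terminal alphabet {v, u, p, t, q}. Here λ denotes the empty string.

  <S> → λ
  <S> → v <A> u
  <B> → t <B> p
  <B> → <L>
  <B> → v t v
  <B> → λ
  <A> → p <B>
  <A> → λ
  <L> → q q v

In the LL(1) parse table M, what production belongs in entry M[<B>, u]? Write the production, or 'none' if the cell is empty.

<B> → λ

FIRST(<S>) = {λ, v}
FIRST(<A>) = {λ, p}
FIRST(<L>) = {q}
FIRST(<B>) = {λ, q, t, v}  (via <L>)
FOLLOW(<S>) includes $ since <S> is the start symbol.
FOLLOW(<A>): in <S>→v <A> u, <A> is followed by u with FIRST {u}. Thus FOLLOW(<A>) = {u}.
FOLLOW(<B>): in <B>→t <B> p, <B> is followed by p with FIRST {p}; in <A>→p <B>, the suffix after <B> is empty, so FOLLOW(<B>) ⊇ FOLLOW(<A>) = {u}. Thus FOLLOW(<B>) = {p, u}.
For <B> → t <B> p: FIRST(t <B> p) = {t}, so it goes in M[<B>, t] for t ∈ {t}.
For <B> → <L>: FIRST(<L>) = {q}, so it goes in M[<B>, t] for t ∈ {q}.
For <B> → v t v: FIRST(v t v) = {v}, so it goes in M[<B>, t] for t ∈ {v}.
For <B> → λ: FIRST(λ) = {λ}, so it goes in M[<B>, t] for t ∈ {}; since λ ∈ FIRST, also for every t ∈ FOLLOW(<B>) = {p, u}.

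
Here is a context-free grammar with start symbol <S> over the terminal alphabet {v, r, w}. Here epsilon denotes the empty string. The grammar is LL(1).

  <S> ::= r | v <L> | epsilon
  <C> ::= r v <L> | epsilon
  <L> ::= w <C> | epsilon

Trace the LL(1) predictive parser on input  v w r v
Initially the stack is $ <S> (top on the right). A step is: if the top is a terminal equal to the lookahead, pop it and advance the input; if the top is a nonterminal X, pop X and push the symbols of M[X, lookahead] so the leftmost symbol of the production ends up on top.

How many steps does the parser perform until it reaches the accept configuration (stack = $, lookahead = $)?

step 1: stack=$ <S>  input=v w r v $  — expand <S> ::= v <L>
step 2: stack=$ <L> v  input=v w r v $  — match v
step 3: stack=$ <L>  input=w r v $  — expand <L> ::= w <C>
step 4: stack=$ <C> w  input=w r v $  — match w
step 5: stack=$ <C>  input=r v $  — expand <C> ::= r v <L>
step 6: stack=$ <L> v r  input=r v $  — match r
step 7: stack=$ <L> v  input=v $  — match v
step 8: stack=$ <L>  input=$  — expand <L> ::= epsilon
Accept reached after 8 steps.

8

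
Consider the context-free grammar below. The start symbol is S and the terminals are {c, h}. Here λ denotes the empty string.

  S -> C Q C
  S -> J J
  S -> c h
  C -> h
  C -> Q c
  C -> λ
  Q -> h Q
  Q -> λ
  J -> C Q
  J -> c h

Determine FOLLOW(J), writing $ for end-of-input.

FIRST(Q) = {λ, h}
FIRST(C) = {λ, c, h}  (via Q c)
FIRST(J) = {λ, c, h}  (via C Q)
FIRST(S) = {λ, c, h}  (via C Q C, J J)
FOLLOW(S) includes $ since S is the start symbol.
FOLLOW(S): S appears on no right-hand side. Thus FOLLOW(S) = {$}.
FOLLOW(J): in S->J J (occurrence 1), J is followed by J with FIRST {λ, c, h}; in S->J J (occurrence 1), the suffix after J is nullable, so FOLLOW(J) ⊇ FOLLOW(S) = {$}; in S->J J (occurrence 2), the suffix after J is empty, so FOLLOW(J) ⊇ FOLLOW(S) = {$}. Thus FOLLOW(J) = {$, c, h}.
FOLLOW(C): in S->C Q C (occurrence 1), C is followed by Q C with FIRST {λ, c, h}; in S->C Q C (occurrence 1), the suffix after C is nullable, so FOLLOW(C) ⊇ FOLLOW(S) = {$}; in S->C Q C (occurrence 2), the suffix after C is empty, so FOLLOW(C) ⊇ FOLLOW(S) = {$}; in J->C Q, C is followed by Q with FIRST {λ, h}; in J->C Q, the suffix after C is nullable, so FOLLOW(C) ⊇ FOLLOW(J) = {$, c, h}. Thus FOLLOW(C) = {$, c, h}.
FOLLOW(Q): in S->C Q C, Q is followed by C with FIRST {λ, c, h}; in S->C Q C, the suffix after Q is nullable, so FOLLOW(Q) ⊇ FOLLOW(S) = {$}; in C->Q c, Q is followed by c with FIRST {c}; in Q->h Q, the suffix after Q is empty (adds nothing new); in J->C Q, the suffix after Q is empty, so FOLLOW(Q) ⊇ FOLLOW(J) = {$, c, h}. Thus FOLLOW(Q) = {$, c, h}.

{$, c, h}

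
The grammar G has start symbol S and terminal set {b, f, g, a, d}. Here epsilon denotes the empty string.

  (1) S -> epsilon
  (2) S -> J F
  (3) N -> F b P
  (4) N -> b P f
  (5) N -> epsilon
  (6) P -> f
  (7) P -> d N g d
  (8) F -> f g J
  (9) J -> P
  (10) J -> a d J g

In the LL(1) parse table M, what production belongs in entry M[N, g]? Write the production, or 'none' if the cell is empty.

N -> epsilon

FIRST(P) = {d, f}
FIRST(F) = {f}
FIRST(N) = {epsilon, b, f}  (via F b P)
FIRST(J) = {a, d, f}  (via P)
FIRST(S) = {epsilon, a, d, f}  (via J F)
FOLLOW(S) includes $ since S is the start symbol.
FOLLOW(N): in P->d N g d, N is followed by g d with FIRST {g}. Thus FOLLOW(N) = {g}.
For N -> F b P: FIRST(F b P) = {f}, so it goes in M[N, t] for t ∈ {f}.
For N -> b P f: FIRST(b P f) = {b}, so it goes in M[N, t] for t ∈ {b}.
For N -> epsilon: FIRST(epsilon) = {epsilon}, so it goes in M[N, t] for t ∈ {}; since epsilon ∈ FIRST, also for every t ∈ FOLLOW(N) = {g}.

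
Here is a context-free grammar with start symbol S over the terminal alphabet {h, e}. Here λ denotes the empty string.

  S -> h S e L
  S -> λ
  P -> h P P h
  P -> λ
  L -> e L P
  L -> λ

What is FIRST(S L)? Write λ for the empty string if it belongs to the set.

{λ, e, h}

FIRST(S) = {λ, h}
FIRST(P) = {λ, h}
FIRST(L) = {λ, e}
FIRST(S L): take FIRST of each symbol in turn, carrying on past any symbol whose FIRST contains λ; result {λ, e, h}.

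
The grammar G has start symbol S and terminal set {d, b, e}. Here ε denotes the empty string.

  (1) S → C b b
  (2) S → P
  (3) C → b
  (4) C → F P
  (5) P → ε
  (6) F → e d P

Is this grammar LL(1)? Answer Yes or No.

FIRST(S) = {ε, b, e}
FIRST(C) = {b, e}
FIRST(P) = {ε}
FIRST(F) = {e}
FOLLOW(S) = {$}
FOLLOW(C) = {b}
FOLLOW(P) = {$, b}
FOLLOW(F) = {b}
Each cell of M receives at most one production.

Yes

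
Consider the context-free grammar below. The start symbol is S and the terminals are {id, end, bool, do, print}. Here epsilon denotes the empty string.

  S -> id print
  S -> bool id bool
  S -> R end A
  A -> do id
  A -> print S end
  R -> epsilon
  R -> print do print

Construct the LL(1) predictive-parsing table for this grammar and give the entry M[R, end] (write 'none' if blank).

R -> epsilon

FIRST(A): from A->do id we get {do}; from A->print S end we get {print}. So FIRST(A) = {do, print}.
FIRST(R): from R->epsilon we get {epsilon}; from R->print do print we get {print}. So FIRST(R) = {epsilon, print}.
FIRST(S): from S->id print we get {id}; from S->bool id bool we get {bool}; from S->R end A we get {end, print}. So FIRST(S) = {bool, end, id, print}.
FOLLOW(S) includes $ since S is the start symbol.
FOLLOW(R): in S->R end A, R is followed by end A with FIRST {end}. Thus FOLLOW(R) = {end}.
For R -> epsilon: FIRST(epsilon) = {epsilon}, so it goes in M[R, t] for t ∈ {}; since epsilon ∈ FIRST, also for every t ∈ FOLLOW(R) = {end}.
For R -> print do print: FIRST(print do print) = {print}, so it goes in M[R, t] for t ∈ {print}.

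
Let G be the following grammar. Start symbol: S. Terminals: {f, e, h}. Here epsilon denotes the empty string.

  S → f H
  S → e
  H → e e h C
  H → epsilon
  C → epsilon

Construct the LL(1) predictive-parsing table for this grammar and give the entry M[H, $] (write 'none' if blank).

FIRST(S) = {e, f}
FIRST(H) = {epsilon, e}
FIRST(C) = {epsilon}
FOLLOW(S) includes $ since S is the start symbol.
FOLLOW(S): S appears on no right-hand side. Thus FOLLOW(S) = {$}.
FOLLOW(H): in S→f H, the suffix after H is empty, so FOLLOW(H) ⊇ FOLLOW(S) = {$}. Thus FOLLOW(H) = {$}.
For H → e e h C: FIRST(e e h C) = {e}, so it goes in M[H, t] for t ∈ {e}.
For H → epsilon: FIRST(epsilon) = {epsilon}, so it goes in M[H, t] for t ∈ {}; since epsilon ∈ FIRST, also for every t ∈ FOLLOW(H) = {$}.

H → epsilon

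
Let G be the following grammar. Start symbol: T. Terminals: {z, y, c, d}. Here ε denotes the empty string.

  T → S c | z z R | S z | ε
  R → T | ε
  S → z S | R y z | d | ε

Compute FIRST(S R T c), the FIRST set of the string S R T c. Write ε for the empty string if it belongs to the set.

{c, d, y, z}

FIRST(T) = {ε, c, d, y, z}  (via S c, S z)
FIRST(R) = {ε, c, d, y, z}  (via T)
FIRST(S) = {ε, c, d, y, z}  (via R y z)
FIRST(S R T c): take FIRST of each symbol in turn, carrying on past any symbol whose FIRST contains ε; result {c, d, y, z}.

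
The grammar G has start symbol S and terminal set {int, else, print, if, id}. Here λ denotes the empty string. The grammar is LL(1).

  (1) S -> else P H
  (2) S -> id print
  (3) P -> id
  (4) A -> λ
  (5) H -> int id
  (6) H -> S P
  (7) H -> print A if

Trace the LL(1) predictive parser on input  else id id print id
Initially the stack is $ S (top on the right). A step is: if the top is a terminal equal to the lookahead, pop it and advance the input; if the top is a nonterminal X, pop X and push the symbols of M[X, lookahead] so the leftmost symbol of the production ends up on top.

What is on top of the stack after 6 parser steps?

step 1: stack=$ S  input=else id id print id $  — expand S -> else P H
step 2: stack=$ H P else  input=else id id print id $  — match else
step 3: stack=$ H P  input=id id print id $  — expand P -> id
step 4: stack=$ H id  input=id id print id $  — match id
step 5: stack=$ H  input=id print id $  — expand H -> S P
step 6: stack=$ P S  input=id print id $  — expand S -> id print
Stack after step 6: $ P print id (top = id).

id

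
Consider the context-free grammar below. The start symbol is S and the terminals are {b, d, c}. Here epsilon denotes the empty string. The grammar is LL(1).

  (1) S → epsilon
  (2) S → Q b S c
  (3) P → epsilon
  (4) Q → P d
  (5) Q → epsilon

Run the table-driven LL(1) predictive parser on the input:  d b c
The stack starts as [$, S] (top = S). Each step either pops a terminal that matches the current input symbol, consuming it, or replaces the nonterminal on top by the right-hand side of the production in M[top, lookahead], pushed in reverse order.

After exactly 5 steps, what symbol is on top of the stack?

     Stack        Input    Action
  1  $ S          d b c $  expand S → Q b S c
  2  $ c S b Q    d b c $  expand Q → P d
  3  $ c S b d P  d b c $  expand P → epsilon
  4  $ c S b d    d b c $  match d
  5  $ c S b      b c $    match b
Stack after step 5: $ c S (top = S).

S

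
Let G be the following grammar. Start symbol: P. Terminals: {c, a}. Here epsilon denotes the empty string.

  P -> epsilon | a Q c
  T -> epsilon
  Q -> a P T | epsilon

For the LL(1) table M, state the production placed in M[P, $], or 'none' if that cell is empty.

P -> epsilon

FIRST(P): from P->epsilon we get {epsilon}; from P->a Q c we get {a}. So FIRST(P) = {epsilon, a}.
FIRST(T): from T->epsilon we get {epsilon}. So FIRST(T) = {epsilon}.
FIRST(Q): from Q->a P T we get {a}; from Q->epsilon we get {epsilon}. So FIRST(Q) = {epsilon, a}.
FOLLOW(P) includes $ since P is the start symbol.
FOLLOW(Q): in P->a Q c, Q is followed by c with FIRST {c}. Thus FOLLOW(Q) = {c}.
FOLLOW(P): in Q->a P T, P is followed by T with FIRST {epsilon}; in Q->a P T, the suffix after P is nullable, so FOLLOW(P) ⊇ FOLLOW(Q) = {c}. Thus FOLLOW(P) = {$, c}.
For P -> epsilon: FIRST(epsilon) = {epsilon}, so it goes in M[P, t] for t ∈ {}; since epsilon ∈ FIRST, also for every t ∈ FOLLOW(P) = {$, c}.
For P -> a Q c: FIRST(a Q c) = {a}, so it goes in M[P, t] for t ∈ {a}.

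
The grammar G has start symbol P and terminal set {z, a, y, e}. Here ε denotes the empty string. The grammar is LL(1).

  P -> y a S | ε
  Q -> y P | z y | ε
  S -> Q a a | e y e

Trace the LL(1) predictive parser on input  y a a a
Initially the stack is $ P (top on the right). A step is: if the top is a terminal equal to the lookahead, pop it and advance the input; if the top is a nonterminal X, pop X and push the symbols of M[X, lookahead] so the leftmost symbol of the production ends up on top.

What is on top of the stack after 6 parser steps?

a

     Stack    Input      Action
  1  $ P      y a a a $  expand P -> y a S
  2  $ S a y  y a a a $  match y
  3  $ S a    a a a $    match a
  4  $ S      a a $      expand S -> Q a a
  5  $ a a Q  a a $      expand Q -> ε
  6  $ a a    a a $      match a
Stack after step 6: $ a (top = a).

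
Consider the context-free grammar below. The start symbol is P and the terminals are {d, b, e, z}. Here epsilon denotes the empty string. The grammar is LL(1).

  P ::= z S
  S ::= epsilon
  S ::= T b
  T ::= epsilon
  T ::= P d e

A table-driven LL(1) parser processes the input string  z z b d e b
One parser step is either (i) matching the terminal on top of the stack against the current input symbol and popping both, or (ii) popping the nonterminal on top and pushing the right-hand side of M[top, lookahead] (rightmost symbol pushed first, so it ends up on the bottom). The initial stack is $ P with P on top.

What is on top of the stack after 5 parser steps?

step 1: stack=$ P  input=z z b d e b $  — expand P ::= z S
step 2: stack=$ S z  input=z z b d e b $  — match z
step 3: stack=$ S  input=z b d e b $  — expand S ::= T b
step 4: stack=$ b T  input=z b d e b $  — expand T ::= P d e
step 5: stack=$ b e d P  input=z b d e b $  — expand P ::= z S
Stack after step 5: $ b e d S z (top = z).

z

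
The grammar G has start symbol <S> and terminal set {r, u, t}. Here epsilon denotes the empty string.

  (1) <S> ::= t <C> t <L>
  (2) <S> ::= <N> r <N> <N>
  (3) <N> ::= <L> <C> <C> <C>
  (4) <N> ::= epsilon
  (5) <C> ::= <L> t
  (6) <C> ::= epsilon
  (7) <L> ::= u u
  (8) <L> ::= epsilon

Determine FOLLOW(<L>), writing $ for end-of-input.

FIRST(<L>) = {epsilon, u}
FIRST(<C>) = {epsilon, t, u}  (via <L> t)
FIRST(<N>) = {epsilon, t, u}  (via <L> <C> <C> <C>)
FIRST(<S>) = {r, t, u}  (via <N> r <N> <N>)
FOLLOW(<S>) includes $ since <S> is the start symbol.
FOLLOW(<S>): <S> appears on no right-hand side. Thus FOLLOW(<S>) = {$}.
FOLLOW(<N>): in <S>::=<N> r <N> <N> (occurrence 1), <N> is followed by r <N> <N> with FIRST {r}; in <S>::=<N> r <N> <N> (occurrence 2), <N> is followed by <N> with FIRST {epsilon, t, u}; in <S>::=<N> r <N> <N> (occurrence 2), the suffix after <N> is nullable, so FOLLOW(<N>) ⊇ FOLLOW(<S>) = {$}; in <S>::=<N> r <N> <N> (occurrence 3), the suffix after <N> is empty, so FOLLOW(<N>) ⊇ FOLLOW(<S>) = {$}. Thus FOLLOW(<N>) = {$, r, t, u}.
FOLLOW(<C>): in <S>::=t <C> t <L>, <C> is followed by t <L> with FIRST {t}; in <N>::=<L> <C> <C> <C> (occurrence 1), <C> is followed by <C> <C> with FIRST {epsilon, t, u}; in <N>::=<L> <C> <C> <C> (occurrence 1), the suffix after <C> is nullable, so FOLLOW(<C>) ⊇ FOLLOW(<N>) = {$, r, t, u}; in <N>::=<L> <C> <C> <C> (occurrence 2), <C> is followed by <C> with FIRST {epsilon, t, u}; in <N>::=<L> <C> <C> <C> (occurrence 2), the suffix after <C> is nullable, so FOLLOW(<C>) ⊇ FOLLOW(<N>) = {$, r, t, u}; in <N>::=<L> <C> <C> <C> (occurrence 3), the suffix after <C> is empty, so FOLLOW(<C>) ⊇ FOLLOW(<N>) = {$, r, t, u}. Thus FOLLOW(<C>) = {$, r, t, u}.
FOLLOW(<L>): in <S>::=t <C> t <L>, the suffix after <L> is empty, so FOLLOW(<L>) ⊇ FOLLOW(<S>) = {$}; in <N>::=<L> <C> <C> <C>, <L> is followed by <C> <C> <C> with FIRST {epsilon, t, u}; in <N>::=<L> <C> <C> <C>, the suffix after <L> is nullable, so FOLLOW(<L>) ⊇ FOLLOW(<N>) = {$, r, t, u}; in <C>::=<L> t, <L> is followed by t with FIRST {t}. Thus FOLLOW(<L>) = {$, r, t, u}.

{$, r, t, u}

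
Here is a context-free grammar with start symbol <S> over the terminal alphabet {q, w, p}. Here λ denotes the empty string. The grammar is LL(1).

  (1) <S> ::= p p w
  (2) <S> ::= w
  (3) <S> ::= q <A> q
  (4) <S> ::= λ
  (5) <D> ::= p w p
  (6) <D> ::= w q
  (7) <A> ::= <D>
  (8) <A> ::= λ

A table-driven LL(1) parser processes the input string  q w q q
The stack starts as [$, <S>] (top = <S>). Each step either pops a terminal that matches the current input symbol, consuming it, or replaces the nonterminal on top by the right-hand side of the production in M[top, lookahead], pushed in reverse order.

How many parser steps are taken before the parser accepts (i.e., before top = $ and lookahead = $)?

step 1: stack=$ <S>  input=q w q q $  — expand <S> ::= q <A> q
step 2: stack=$ q <A> q  input=q w q q $  — match q
step 3: stack=$ q <A>  input=w q q $  — expand <A> ::= <D>
step 4: stack=$ q <D>  input=w q q $  — expand <D> ::= w q
step 5: stack=$ q q w  input=w q q $  — match w
step 6: stack=$ q q  input=q q $  — match q
step 7: stack=$ q  input=q $  — match q
Accept reached after 7 steps.

7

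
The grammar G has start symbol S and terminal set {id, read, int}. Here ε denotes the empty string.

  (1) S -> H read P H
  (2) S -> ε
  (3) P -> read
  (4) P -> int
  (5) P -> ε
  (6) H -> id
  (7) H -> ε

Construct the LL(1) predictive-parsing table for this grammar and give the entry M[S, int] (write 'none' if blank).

none

FIRST(P) = {ε, int, read}
FIRST(H) = {ε, id}
FIRST(S) = {ε, id, read}  (via H read P H)
FOLLOW(S) includes $ since S is the start symbol.
FOLLOW(S): S appears on no right-hand side. Thus FOLLOW(S) = {$}.
For S -> H read P H: FIRST(H read P H) = {id, read}, so it goes in M[S, t] for t ∈ {id, read}.
For S -> ε: FIRST(ε) = {ε}, so it goes in M[S, t] for t ∈ {}; since ε ∈ FIRST, also for every t ∈ FOLLOW(S) = {$}.
None of these place a production in M[S, int].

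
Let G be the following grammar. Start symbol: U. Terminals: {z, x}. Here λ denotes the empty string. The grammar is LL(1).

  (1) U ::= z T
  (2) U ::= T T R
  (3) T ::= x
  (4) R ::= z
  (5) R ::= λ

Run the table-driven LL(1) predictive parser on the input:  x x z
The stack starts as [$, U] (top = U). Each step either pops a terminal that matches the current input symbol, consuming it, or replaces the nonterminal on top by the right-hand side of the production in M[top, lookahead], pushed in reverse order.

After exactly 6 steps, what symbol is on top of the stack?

step 1: stack=$ U  input=x x z $  — expand U ::= T T R
step 2: stack=$ R T T  input=x x z $  — expand T ::= x
step 3: stack=$ R T x  input=x x z $  — match x
step 4: stack=$ R T  input=x z $  — expand T ::= x
step 5: stack=$ R x  input=x z $  — match x
step 6: stack=$ R  input=z $  — expand R ::= z
Stack after step 6: $ z (top = z).

z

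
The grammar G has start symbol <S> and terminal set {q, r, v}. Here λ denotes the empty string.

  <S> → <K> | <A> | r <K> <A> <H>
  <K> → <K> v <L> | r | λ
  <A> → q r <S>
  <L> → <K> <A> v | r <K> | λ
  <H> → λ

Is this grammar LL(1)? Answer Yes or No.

FIRST(<S>) = {λ, q, r, v}
FIRST(<K>) = {λ, r, v}
FIRST(<A>) = {q}
FIRST(<L>) = {λ, q, r, v}
FIRST(<H>) = {λ}
FOLLOW(<S>) = {$, v}
FOLLOW(<K>) = {$, q, v}
FOLLOW(<A>) = {$, v}
FOLLOW(<L>) = {$, q, v}
FOLLOW(<H>) = {$, v}
Cell M[<K>, r] receives both <K> → <K> v <L> and <K> → r — the grammar is not LL(1).

No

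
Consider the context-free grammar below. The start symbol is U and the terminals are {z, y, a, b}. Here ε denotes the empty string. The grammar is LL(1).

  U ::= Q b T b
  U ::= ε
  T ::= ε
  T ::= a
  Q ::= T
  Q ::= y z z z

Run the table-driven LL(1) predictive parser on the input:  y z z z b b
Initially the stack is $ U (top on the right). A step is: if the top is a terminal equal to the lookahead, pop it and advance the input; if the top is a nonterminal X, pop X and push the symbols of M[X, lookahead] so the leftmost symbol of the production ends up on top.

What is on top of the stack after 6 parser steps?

b

step 1: stack=$ U  input=y z z z b b $  — expand U ::= Q b T b
step 2: stack=$ b T b Q  input=y z z z b b $  — expand Q ::= y z z z
step 3: stack=$ b T b z z z y  input=y z z z b b $  — match y
step 4: stack=$ b T b z z z  input=z z z b b $  — match z
step 5: stack=$ b T b z z  input=z z b b $  — match z
step 6: stack=$ b T b z  input=z b b $  — match z
Stack after step 6: $ b T b (top = b).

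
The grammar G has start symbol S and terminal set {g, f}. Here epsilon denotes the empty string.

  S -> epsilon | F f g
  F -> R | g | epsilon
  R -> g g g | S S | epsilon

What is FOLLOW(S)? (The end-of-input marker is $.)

FIRST(S): from S->epsilon we get {epsilon}; from S->F f g we get {f, g}. So FIRST(S) = {epsilon, f, g}.
FIRST(R): from R->g g g we get {g}; from R->S S we get {epsilon, f, g}; from R->epsilon we get {epsilon}. So FIRST(R) = {epsilon, f, g}.
FIRST(F): from F->R we get {epsilon, f, g}; from F->g we get {g}; from F->epsilon we get {epsilon}. So FIRST(F) = {epsilon, f, g}.
FOLLOW(S) includes $ since S is the start symbol.
FOLLOW(F): in S->F f g, F is followed by f g with FIRST {f}. Thus FOLLOW(F) = {f}.
FOLLOW(R): in F->R, the suffix after R is empty, so FOLLOW(R) ⊇ FOLLOW(F) = {f}. Thus FOLLOW(R) = {f}.
FOLLOW(S): in R->S S (occurrence 1), S is followed by S with FIRST {epsilon, f, g}; in R->S S (occurrence 1), the suffix after S is nullable, so FOLLOW(S) ⊇ FOLLOW(R) = {f}; in R->S S (occurrence 2), the suffix after S is empty, so FOLLOW(S) ⊇ FOLLOW(R) = {f}. Thus FOLLOW(S) = {$, f, g}.

{$, f, g}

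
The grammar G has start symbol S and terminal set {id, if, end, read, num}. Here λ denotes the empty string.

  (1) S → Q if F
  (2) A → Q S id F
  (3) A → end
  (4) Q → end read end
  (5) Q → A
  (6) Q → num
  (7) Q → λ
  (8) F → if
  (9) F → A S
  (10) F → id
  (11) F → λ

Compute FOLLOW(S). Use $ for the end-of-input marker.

FIRST(S) = {end, if, num}  (via Q if F)
FIRST(A) = {end, if, num}  (via Q S id F)
FIRST(Q) = {λ, end, if, num}  (via A)
FIRST(F) = {λ, end, id, if, num}  (via A S)
FOLLOW(S) includes $ since S is the start symbol.
FOLLOW(Q): in S→Q if F, Q is followed by if F with FIRST {if}; in A→Q S id F, Q is followed by S id F with FIRST {end, if, num}. Thus FOLLOW(Q) = {end, if, num}.
FOLLOW(A): in Q→A, the suffix after A is empty, so FOLLOW(A) ⊇ FOLLOW(Q) = {end, if, num}; in F→A S, A is followed by S with FIRST {end, if, num}. Thus FOLLOW(A) = {end, if, num}.
FOLLOW(S): in A→Q S id F, S is followed by id F with FIRST {id}; in F→A S, the suffix after S is empty, so FOLLOW(S) ⊇ FOLLOW(F) = {$, end, id, if, num}. Thus FOLLOW(S) = {$, end, id, if, num}.
FOLLOW(F): in S→Q if F, the suffix after F is empty, so FOLLOW(F) ⊇ FOLLOW(S) = {$, end, id, if, num}; in A→Q S id F, the suffix after F is empty, so FOLLOW(F) ⊇ FOLLOW(A) = {end, if, num}. Thus FOLLOW(F) = {$, end, id, if, num}.

{$, end, id, if, num}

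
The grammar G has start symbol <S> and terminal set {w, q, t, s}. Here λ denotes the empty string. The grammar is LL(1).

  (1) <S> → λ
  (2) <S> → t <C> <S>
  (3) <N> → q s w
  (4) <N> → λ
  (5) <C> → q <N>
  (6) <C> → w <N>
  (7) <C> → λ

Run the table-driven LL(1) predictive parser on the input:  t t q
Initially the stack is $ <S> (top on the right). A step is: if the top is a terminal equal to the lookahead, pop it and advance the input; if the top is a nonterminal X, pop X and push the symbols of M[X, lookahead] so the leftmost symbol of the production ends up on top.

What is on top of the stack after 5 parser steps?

<C>

     Stack        Input    Action
  1  $ <S>        t t q $  expand <S> → t <C> <S>
  2  $ <S> <C> t  t t q $  match t
  3  $ <S> <C>    t q $    expand <C> → λ
  4  $ <S>        t q $    expand <S> → t <C> <S>
  5  $ <S> <C> t  t q $    match t
Stack after step 5: $ <S> <C> (top = <C>).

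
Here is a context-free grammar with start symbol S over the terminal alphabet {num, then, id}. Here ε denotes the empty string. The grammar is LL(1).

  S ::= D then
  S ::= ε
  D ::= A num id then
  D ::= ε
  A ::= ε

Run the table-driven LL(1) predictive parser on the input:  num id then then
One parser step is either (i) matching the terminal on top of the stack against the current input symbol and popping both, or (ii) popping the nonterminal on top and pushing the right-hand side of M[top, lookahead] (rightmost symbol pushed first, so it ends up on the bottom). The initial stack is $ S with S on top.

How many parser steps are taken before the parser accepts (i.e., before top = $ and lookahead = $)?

7

     Stack                 Input               Action
  1  $ S                   num id then then $  expand S ::= D then
  2  $ then D              num id then then $  expand D ::= A num id then
  3  $ then then id num A  num id then then $  expand A ::= ε
  4  $ then then id num    num id then then $  match num
  5  $ then then id        id then then $      match id
  6  $ then then           then then $         match then
  7  $ then                then $              match then
Accept reached after 7 steps.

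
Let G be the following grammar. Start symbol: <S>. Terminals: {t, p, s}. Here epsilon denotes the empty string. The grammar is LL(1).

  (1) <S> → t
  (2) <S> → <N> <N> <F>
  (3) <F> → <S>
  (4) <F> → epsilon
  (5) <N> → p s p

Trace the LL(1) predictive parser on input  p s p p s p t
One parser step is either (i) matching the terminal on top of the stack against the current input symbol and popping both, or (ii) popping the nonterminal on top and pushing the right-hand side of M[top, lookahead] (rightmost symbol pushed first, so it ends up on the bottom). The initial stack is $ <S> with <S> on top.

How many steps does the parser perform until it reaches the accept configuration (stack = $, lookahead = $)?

12

      Stack            Input            Action
   1  $ <S>            p s p p s p t $  expand <S> → <N> <N> <F>
   2  $ <F> <N> <N>    p s p p s p t $  expand <N> → p s p
   3  $ <F> <N> p s p  p s p p s p t $  match p
   4  $ <F> <N> p s    s p p s p t $    match s
   5  $ <F> <N> p      p p s p t $      match p
   6  $ <F> <N>        p s p t $        expand <N> → p s p
   7  $ <F> p s p      p s p t $        match p
   8  $ <F> p s        s p t $          match s
   9  $ <F> p          p t $            match p
  10  $ <F>            t $              expand <F> → <S>
  11  $ <S>            t $              expand <S> → t
  12  $ t              t $              match t
Accept reached after 12 steps.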